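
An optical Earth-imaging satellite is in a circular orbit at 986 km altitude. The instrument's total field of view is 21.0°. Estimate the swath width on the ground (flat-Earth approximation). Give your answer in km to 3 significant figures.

365 km

Half-angle = 21.0°/2 = 10.5°.
Swath width ≈ 2h·tan(θ/2) = 2 × 986 × tan(10.5°) = 365.5 km.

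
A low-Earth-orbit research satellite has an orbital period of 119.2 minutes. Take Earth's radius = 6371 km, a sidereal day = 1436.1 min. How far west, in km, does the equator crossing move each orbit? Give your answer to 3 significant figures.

3320 km

T = 119.2 min = 7152.0 s.
During one orbit Earth rotates (7152.0 / 86166) × 360° = 29.88°.
At the equator that is 29.88° × (2π·6371/360) km/° = 29.88 × 111.2 = 3323 km.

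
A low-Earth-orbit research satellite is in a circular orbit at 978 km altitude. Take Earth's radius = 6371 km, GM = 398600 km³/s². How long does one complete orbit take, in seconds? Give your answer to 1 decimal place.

Semi-major axis a = 6371 + 978 = 7349 km. Period T = 2π√(a³/μ) = 2π√(7349³/398600) = 6269.8 s = 104.50 min.

6269.8 seconds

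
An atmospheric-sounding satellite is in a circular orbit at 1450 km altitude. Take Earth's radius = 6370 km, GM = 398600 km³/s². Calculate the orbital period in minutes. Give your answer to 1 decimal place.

114.7 min

Semi-major axis a = 6370 + 1450 = 7820 km. Period T = 2π√(a³/μ) = 2π√(7820³/398600) = 6882.1 s = 114.70 min.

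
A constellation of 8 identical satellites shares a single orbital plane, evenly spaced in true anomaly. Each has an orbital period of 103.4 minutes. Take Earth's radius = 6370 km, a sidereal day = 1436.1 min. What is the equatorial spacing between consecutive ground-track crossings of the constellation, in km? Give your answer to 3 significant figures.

360 km

T = 103.4 min = 6204.0 s.
Single-satellite node shift = (6204.0/86166) × 360° = 25.92°.
With 8 satellites evenly phased, successive equator crossings are 25.92/8 = 3.240° apart.
That is 3.240 × 111.2 = 360 km at the equator.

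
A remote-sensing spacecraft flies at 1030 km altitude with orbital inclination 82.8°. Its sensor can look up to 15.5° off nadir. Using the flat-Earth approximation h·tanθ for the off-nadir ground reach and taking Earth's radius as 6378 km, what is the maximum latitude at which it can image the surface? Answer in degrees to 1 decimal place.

For a prograde orbit the ground track reaches latitude ±i = ±82.8°.
Sensor half-swath on the ground ≈ 1030·tan(15.5°) = 286 km = 2.57° of latitude.
Maximum observable latitude ≈ 82.8 + 2.57 = 85.4°.

85.4°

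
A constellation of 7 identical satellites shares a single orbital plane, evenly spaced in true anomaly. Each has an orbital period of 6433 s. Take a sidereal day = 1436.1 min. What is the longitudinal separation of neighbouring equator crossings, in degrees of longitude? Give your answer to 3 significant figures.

3.84°

Single-satellite node shift = (6433.0/86166) × 360° = 26.88°.
With 7 satellites evenly phased, successive equator crossings are 26.88/7 = 3.840° apart.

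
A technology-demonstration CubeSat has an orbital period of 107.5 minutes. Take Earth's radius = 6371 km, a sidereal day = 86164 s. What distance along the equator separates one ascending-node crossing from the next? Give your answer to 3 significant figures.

3000 km

T = 107.5 min = 6450.0 s.
During one orbit Earth rotates (6450.0 / 86164) × 360° = 26.95°.
At the equator that is 26.95° × (2π·6371/360) km/° = 26.95 × 111.2 = 2997 km.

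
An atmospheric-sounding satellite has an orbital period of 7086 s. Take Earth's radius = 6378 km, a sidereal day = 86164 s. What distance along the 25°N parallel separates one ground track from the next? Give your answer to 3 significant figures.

2990 km

Node shift per orbit = (7086.0/86164) × 360° = 29.61°.
Equatorial spacing = 29.61 × 111.3 km/° = 3296 km.
At 25° latitude, spacing = 3296 × cos(25°) = 2987 km.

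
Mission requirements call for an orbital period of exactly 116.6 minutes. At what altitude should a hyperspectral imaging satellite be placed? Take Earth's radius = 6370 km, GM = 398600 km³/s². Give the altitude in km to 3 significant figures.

T = 116.6 min = 6996.0 s.
From T = 2π√(a³/μ): a = (μ T²/4π²)^(1/3) = (398600 × 6996.0² / 4π²)^(1/3) = 7906 km.
Altitude h = a − R = 7906 − 6370 = 1536 km.

1540 km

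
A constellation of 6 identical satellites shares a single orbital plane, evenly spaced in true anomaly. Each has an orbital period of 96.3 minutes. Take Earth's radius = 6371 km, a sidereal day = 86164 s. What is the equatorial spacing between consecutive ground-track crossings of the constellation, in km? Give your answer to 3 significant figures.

447 km

T = 96.3 min = 5778.0 s.
Single-satellite node shift = (5778.0/86164) × 360° = 24.14°.
With 6 satellites evenly phased, successive equator crossings are 24.14/6 = 4.023° apart.
That is 4.023 × 111.2 = 447 km at the equator.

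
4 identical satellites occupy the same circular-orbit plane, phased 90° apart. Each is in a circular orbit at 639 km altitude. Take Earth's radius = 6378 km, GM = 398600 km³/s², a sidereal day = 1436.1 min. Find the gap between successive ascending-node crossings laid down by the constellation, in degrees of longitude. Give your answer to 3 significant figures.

6.11°

Semi-major axis a = 6378 + 639 = 7017 km. Period T = 2π√(a³/μ) = 2π√(7017³/398600) = 5849.8 s = 97.50 min.
Single-satellite node shift = (5849.8/86166) × 360° = 24.44°.
With 4 satellites evenly phased, successive equator crossings are 24.44/4 = 6.110° apart.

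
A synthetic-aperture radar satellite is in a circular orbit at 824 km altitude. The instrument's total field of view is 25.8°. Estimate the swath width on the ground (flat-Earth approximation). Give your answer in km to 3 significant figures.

377 km

Half-angle = 25.8°/2 = 12.9°.
Swath width ≈ 2h·tan(θ/2) = 2 × 824 × tan(12.9°) = 377.4 km.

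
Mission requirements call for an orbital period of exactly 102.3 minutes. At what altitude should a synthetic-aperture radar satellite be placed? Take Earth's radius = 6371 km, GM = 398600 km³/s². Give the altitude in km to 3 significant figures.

T = 102.3 min = 6138.0 s.
From T = 2π√(a³/μ): a = (μ T²/4π²)^(1/3) = (398600 × 6138.0² / 4π²)^(1/3) = 7246 km.
Altitude h = a − R = 7246 − 6371 = 875 km.

875 km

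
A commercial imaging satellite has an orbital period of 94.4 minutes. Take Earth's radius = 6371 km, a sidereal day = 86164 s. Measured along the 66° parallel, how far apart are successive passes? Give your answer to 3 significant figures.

1070 km

T = 94.4 min = 5664.0 s.
Node shift per orbit = (5664.0/86164) × 360° = 23.66°.
Equatorial spacing = 23.66 × 111.2 km/° = 2631 km.
At 66° latitude, spacing = 2631 × cos(66°) = 1070 km.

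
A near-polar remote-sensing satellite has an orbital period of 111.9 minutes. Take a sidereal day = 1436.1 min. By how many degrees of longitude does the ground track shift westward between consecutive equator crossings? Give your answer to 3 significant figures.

28.1°

T = 111.9 min = 6714.0 s.
During one orbit Earth rotates (6714.0 / 86166) × 360° = 28.05°.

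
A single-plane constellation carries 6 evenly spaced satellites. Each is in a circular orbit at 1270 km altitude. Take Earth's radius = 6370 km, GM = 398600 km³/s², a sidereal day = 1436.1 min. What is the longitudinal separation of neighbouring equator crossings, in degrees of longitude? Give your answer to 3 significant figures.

Semi-major axis a = 6370 + 1270 = 7640 km. Period T = 2π√(a³/μ) = 2π√(7640³/398600) = 6645.9 s = 110.76 min.
Single-satellite node shift = (6645.9/86166) × 360° = 27.77°.
With 6 satellites evenly phased, successive equator crossings are 27.77/6 = 4.628° apart.

4.63°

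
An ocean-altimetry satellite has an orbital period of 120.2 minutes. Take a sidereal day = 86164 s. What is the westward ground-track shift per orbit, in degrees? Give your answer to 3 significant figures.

T = 120.2 min = 7212.0 s.
During one orbit Earth rotates (7212.0 / 86164) × 360° = 30.13°.

30.1°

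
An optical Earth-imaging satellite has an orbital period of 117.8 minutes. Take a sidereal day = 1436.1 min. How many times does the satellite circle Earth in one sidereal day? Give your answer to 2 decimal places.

12.19

T = 117.8 min = 7068.0 s.
Orbits per sidereal day = 86166 / 7068.0 = 12.191.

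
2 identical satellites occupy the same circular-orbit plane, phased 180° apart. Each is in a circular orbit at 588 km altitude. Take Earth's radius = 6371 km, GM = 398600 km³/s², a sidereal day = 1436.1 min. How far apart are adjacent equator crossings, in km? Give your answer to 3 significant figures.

Semi-major axis a = 6371 + 588 = 6959 km. Period T = 2π√(a³/μ) = 2π√(6959³/398600) = 5777.4 s = 96.29 min.
Single-satellite node shift = (5777.4/86166) × 360° = 24.14°.
With 2 satellites evenly phased, successive equator crossings are 24.14/2 = 12.069° apart.
That is 12.069 × 111.2 = 1342 km at the equator.

1340 km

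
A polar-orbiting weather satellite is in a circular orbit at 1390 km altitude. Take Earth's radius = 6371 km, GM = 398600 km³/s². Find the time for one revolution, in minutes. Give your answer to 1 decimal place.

Semi-major axis a = 6371 + 1390 = 7761 km. Period T = 2π√(a³/μ) = 2π√(7761³/398600) = 6804.4 s = 113.41 min.

113.4 min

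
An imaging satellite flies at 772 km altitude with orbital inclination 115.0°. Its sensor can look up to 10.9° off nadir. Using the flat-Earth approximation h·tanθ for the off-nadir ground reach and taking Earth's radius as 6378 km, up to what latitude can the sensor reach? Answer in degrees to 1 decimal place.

Retrograde orbit: the ground track reaches ±(180° − i) = ±(180 − 115.0) = ±65.0°.
Sensor half-swath on the ground ≈ 772·tan(10.9°) = 149 km = 1.34° of latitude.
Maximum observable latitude ≈ 65.0 + 1.34 = 66.3°.

66.3°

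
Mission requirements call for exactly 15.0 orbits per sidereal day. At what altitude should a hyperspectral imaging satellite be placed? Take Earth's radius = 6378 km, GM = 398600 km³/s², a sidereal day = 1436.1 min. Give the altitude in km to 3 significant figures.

554 km

Required period T = 86166 / 15.0 = 5744.4 s.
From T = 2π√(a³/μ): a = (μ T²/4π²)^(1/3) = (398600 × 5744.4² / 4π²)^(1/3) = 6932 km.
Altitude h = a − R = 6932 − 6378 = 554 km.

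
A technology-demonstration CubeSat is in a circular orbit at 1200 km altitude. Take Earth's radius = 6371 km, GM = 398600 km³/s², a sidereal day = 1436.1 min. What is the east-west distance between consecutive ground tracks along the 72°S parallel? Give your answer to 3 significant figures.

941 km

Semi-major axis a = 6371 + 1200 = 7571 km. Period T = 2π√(a³/μ) = 2π√(7571³/398600) = 6556.0 s = 109.27 min.
Node shift per orbit = (6556.0/86166) × 360° = 27.39°.
Equatorial spacing = 27.39 × 111.2 km/° = 3046 km.
At 72° latitude, spacing = 3046 × cos(72°) = 941 km.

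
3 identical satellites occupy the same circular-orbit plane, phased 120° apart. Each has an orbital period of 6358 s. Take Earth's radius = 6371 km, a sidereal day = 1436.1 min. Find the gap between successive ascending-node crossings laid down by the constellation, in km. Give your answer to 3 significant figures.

Single-satellite node shift = (6358.0/86166) × 360° = 26.56°.
With 3 satellites evenly phased, successive equator crossings are 26.56/3 = 8.855° apart.
That is 8.855 × 111.2 = 985 km at the equator.

985 km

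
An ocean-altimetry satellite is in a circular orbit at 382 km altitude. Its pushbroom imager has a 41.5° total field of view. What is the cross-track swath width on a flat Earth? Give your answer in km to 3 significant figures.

Half-angle = 41.5°/2 = 20.75°.
Swath width ≈ 2h·tan(θ/2) = 2 × 382 × tan(20.75°) = 289.5 km.

289 km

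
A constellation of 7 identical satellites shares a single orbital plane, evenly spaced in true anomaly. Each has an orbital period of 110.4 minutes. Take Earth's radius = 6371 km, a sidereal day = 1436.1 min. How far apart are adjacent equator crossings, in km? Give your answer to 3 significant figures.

T = 110.4 min = 6624.0 s.
Single-satellite node shift = (6624.0/86166) × 360° = 27.67°.
With 7 satellites evenly phased, successive equator crossings are 27.67/7 = 3.954° apart.
That is 3.954 × 111.2 = 440 km at the equator.

440 km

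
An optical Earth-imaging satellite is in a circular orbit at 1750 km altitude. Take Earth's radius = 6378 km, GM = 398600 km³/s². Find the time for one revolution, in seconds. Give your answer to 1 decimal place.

Semi-major axis a = 6378 + 1750 = 8128 km. Period T = 2π√(a³/μ) = 2π√(8128³/398600) = 7292.7 s = 121.54 min.

7292.7 seconds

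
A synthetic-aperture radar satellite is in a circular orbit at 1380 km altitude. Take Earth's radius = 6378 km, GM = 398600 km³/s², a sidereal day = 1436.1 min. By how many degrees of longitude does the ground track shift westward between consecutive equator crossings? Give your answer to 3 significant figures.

28.4°

Semi-major axis a = 6378 + 1380 = 7758 km. Period T = 2π√(a³/μ) = 2π√(7758³/398600) = 6800.4 s = 113.34 min.
During one orbit Earth rotates (6800.4 / 86166) × 360° = 28.41°.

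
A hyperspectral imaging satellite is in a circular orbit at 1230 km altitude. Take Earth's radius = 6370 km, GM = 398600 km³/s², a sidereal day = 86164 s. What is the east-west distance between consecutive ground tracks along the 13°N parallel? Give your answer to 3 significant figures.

2980 km

Semi-major axis a = 6370 + 1230 = 7600 km. Period T = 2π√(a³/μ) = 2π√(7600³/398600) = 6593.7 s = 109.90 min.
Node shift per orbit = (6593.7/86164) × 360° = 27.55°.
Equatorial spacing = 27.55 × 111.2 km/° = 3063 km.
At 13° latitude, spacing = 3063 × cos(13°) = 2984 km.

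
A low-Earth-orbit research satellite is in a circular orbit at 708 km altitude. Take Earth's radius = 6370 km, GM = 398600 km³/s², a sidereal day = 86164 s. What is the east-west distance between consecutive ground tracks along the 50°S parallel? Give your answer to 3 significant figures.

Semi-major axis a = 6370 + 708 = 7078 km. Period T = 2π√(a³/μ) = 2π√(7078³/398600) = 5926.2 s = 98.77 min.
Node shift per orbit = (5926.2/86164) × 360° = 24.76°.
Equatorial spacing = 24.76 × 111.2 km/° = 2753 km.
At 50° latitude, spacing = 2753 × cos(50°) = 1769 km.

1770 km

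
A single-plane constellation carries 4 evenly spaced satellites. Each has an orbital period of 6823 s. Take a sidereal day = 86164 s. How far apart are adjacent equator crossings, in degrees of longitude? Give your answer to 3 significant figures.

7.13°

Single-satellite node shift = (6823.0/86164) × 360° = 28.51°.
With 4 satellites evenly phased, successive equator crossings are 28.51/4 = 7.127° apart.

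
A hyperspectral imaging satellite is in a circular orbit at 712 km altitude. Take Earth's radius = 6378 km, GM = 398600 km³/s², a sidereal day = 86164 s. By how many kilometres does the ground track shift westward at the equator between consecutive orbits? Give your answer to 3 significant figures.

2760 km

Semi-major axis a = 6378 + 712 = 7090 km. Period T = 2π√(a³/μ) = 2π√(7090³/398600) = 5941.3 s = 99.02 min.
During one orbit Earth rotates (5941.3 / 86164) × 360° = 24.82°.
At the equator that is 24.82° × (2π·6378/360) km/° = 24.82 × 111.3 = 2763 km.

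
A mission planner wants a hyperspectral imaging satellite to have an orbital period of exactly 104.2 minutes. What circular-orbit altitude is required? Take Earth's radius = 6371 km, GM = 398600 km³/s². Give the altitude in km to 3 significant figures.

T = 104.2 min = 6252.0 s.
From T = 2π√(a³/μ): a = (μ T²/4π²)^(1/3) = (398600 × 6252.0² / 4π²)^(1/3) = 7335 km.
Altitude h = a − R = 7335 − 6371 = 964 km.

964 km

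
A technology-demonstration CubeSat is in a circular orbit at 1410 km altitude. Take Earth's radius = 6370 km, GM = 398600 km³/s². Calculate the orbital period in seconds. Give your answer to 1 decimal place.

Semi-major axis a = 6370 + 1410 = 7780 km. Period T = 2π√(a³/μ) = 2π√(7780³/398600) = 6829.4 s = 113.82 min.

6829.4 seconds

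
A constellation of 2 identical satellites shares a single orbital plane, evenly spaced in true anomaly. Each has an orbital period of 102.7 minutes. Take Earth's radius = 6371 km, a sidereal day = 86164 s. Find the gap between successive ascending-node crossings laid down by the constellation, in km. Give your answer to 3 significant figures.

T = 102.7 min = 6162.0 s.
Single-satellite node shift = (6162.0/86164) × 360° = 25.75°.
With 2 satellites evenly phased, successive equator crossings are 25.75/2 = 12.873° apart.
That is 12.873 × 111.2 = 1431 km at the equator.

1430 km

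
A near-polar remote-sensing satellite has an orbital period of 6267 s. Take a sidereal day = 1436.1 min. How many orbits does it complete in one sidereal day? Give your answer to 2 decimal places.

13.75

Orbits per sidereal day = 86166 / 6267.0 = 13.749.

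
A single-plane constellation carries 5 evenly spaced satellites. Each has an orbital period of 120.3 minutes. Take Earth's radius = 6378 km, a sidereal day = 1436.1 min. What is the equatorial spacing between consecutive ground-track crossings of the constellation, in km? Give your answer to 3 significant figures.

T = 120.3 min = 7218.0 s.
Single-satellite node shift = (7218.0/86166) × 360° = 30.16°.
With 5 satellites evenly phased, successive equator crossings are 30.16/5 = 6.031° apart.
That is 6.031 × 111.3 = 671 km at the equator.

671 km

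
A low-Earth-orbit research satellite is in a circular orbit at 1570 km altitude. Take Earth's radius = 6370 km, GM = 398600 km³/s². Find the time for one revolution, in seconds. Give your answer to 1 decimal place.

7041.1 seconds

Semi-major axis a = 6370 + 1570 = 7940 km. Period T = 2π√(a³/μ) = 2π√(7940³/398600) = 7041.1 s = 117.35 min.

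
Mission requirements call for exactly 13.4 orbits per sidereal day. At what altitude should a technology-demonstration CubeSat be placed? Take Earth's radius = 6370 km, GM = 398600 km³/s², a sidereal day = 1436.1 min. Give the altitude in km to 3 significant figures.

Required period T = 86166 / 13.4 = 6430.3 s.
From T = 2π√(a³/μ): a = (μ T²/4π²)^(1/3) = (398600 × 6430.3² / 4π²)^(1/3) = 7474 km.
Altitude h = a − R = 7474 − 6370 = 1104 km.

1100 km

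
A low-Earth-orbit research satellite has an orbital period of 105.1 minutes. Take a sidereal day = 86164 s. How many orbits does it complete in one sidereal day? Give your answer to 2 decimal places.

13.66

T = 105.1 min = 6306.0 s.
Orbits per sidereal day = 86164 / 6306.0 = 13.664.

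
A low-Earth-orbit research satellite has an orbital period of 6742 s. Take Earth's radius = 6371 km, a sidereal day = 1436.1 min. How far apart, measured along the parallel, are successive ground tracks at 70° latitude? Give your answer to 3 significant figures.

1070 km

Node shift per orbit = (6742.0/86166) × 360° = 28.17°.
Equatorial spacing = 28.17 × 111.2 km/° = 3132 km.
At 70° latitude, spacing = 3132 × cos(70°) = 1071 km.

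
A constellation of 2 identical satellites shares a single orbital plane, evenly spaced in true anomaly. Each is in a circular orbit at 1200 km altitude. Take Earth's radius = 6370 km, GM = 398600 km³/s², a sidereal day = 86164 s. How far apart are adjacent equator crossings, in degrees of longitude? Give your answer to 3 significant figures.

Semi-major axis a = 6370 + 1200 = 7570 km. Period T = 2π√(a³/μ) = 2π√(7570³/398600) = 6554.7 s = 109.25 min.
Single-satellite node shift = (6554.7/86164) × 360° = 27.39°.
With 2 satellites evenly phased, successive equator crossings are 27.39/2 = 13.693° apart.

13.7°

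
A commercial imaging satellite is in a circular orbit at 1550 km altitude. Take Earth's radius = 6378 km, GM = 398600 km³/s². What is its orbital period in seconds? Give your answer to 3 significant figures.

7030 seconds

Semi-major axis a = 6378 + 1550 = 7928 km. Period T = 2π√(a³/μ) = 2π√(7928³/398600) = 7025.2 s = 117.09 min.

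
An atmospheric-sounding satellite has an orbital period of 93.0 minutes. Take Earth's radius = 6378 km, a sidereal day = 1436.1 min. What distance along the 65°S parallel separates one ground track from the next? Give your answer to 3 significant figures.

1100 km

T = 93.0 min = 5580.0 s.
Node shift per orbit = (5580.0/86166) × 360° = 23.31°.
Equatorial spacing = 23.31 × 111.3 km/° = 2595 km.
At 65° latitude, spacing = 2595 × cos(65°) = 1097 km.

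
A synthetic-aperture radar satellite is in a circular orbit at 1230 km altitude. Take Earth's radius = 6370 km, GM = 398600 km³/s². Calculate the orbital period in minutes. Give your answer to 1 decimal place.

Semi-major axis a = 6370 + 1230 = 7600 km. Period T = 2π√(a³/μ) = 2π√(7600³/398600) = 6593.7 s = 109.90 min.

109.9 min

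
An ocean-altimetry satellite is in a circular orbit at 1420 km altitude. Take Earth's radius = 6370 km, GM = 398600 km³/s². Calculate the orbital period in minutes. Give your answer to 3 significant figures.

Semi-major axis a = 6370 + 1420 = 7790 km. Period T = 2π√(a³/μ) = 2π√(7790³/398600) = 6842.5 s = 114.04 min.

114 min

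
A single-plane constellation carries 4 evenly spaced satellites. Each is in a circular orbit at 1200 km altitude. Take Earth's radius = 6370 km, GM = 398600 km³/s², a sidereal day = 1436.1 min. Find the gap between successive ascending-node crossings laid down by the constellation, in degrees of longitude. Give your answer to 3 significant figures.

Semi-major axis a = 6370 + 1200 = 7570 km. Period T = 2π√(a³/μ) = 2π√(7570³/398600) = 6554.7 s = 109.25 min.
Single-satellite node shift = (6554.7/86166) × 360° = 27.39°.
With 4 satellites evenly phased, successive equator crossings are 27.39/4 = 6.846° apart.

6.85°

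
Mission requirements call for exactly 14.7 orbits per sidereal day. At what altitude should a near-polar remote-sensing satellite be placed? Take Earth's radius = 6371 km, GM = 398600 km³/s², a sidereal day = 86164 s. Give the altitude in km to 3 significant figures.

Required period T = 86164 / 14.7 = 5861.5 s.
From T = 2π√(a³/μ): a = (μ T²/4π²)^(1/3) = (398600 × 5861.5² / 4π²)^(1/3) = 7026 km.
Altitude h = a − R = 7026 − 6371 = 655 km.

655 km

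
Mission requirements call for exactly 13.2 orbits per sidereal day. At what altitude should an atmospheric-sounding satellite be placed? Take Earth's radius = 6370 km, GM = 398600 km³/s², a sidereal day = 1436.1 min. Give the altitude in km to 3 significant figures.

Required period T = 86166 / 13.2 = 6527.7 s.
From T = 2π√(a³/μ): a = (μ T²/4π²)^(1/3) = (398600 × 6527.7² / 4π²)^(1/3) = 7549 km.
Altitude h = a − R = 7549 − 6370 = 1179 km.

1180 km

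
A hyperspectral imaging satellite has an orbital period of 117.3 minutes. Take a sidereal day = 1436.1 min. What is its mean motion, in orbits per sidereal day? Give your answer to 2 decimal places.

12.24

T = 117.3 min = 7038.0 s.
Orbits per sidereal day = 86166 / 7038.0 = 12.243.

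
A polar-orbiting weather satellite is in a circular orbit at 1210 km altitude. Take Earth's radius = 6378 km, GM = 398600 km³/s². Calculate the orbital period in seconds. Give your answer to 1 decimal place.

6578.1 seconds

Semi-major axis a = 6378 + 1210 = 7588 km. Period T = 2π√(a³/μ) = 2π√(7588³/398600) = 6578.1 s = 109.64 min.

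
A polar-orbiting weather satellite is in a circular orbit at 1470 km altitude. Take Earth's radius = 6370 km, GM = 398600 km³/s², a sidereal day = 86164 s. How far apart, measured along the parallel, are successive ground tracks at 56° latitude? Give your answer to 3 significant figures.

1790 km

Semi-major axis a = 6370 + 1470 = 7840 km. Period T = 2π√(a³/μ) = 2π√(7840³/398600) = 6908.5 s = 115.14 min.
Node shift per orbit = (6908.5/86164) × 360° = 28.86°.
Equatorial spacing = 28.86 × 111.2 km/° = 3209 km.
At 56° latitude, spacing = 3209 × cos(56°) = 1794 km.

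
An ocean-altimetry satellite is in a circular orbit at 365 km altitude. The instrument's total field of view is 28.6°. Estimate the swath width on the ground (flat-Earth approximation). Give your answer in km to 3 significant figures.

186 km

Half-angle = 28.6°/2 = 14.3°.
Swath width ≈ 2h·tan(θ/2) = 2 × 365 × tan(14.3°) = 186.1 km.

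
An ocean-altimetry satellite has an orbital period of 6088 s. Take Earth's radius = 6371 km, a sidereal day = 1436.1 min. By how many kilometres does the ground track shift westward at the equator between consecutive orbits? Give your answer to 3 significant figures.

2830 km

During one orbit Earth rotates (6088.0 / 86166) × 360° = 25.44°.
At the equator that is 25.44° × (2π·6371/360) km/° = 25.44 × 111.2 = 2828 km.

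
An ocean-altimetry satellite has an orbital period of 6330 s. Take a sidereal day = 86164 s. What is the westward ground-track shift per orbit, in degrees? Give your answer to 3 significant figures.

26.4°

During one orbit Earth rotates (6330.0 / 86164) × 360° = 26.45°.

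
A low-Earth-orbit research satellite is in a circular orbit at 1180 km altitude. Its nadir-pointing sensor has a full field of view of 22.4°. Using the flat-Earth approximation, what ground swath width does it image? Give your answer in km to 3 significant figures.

Half-angle = 22.4°/2 = 11.2°.
Swath width ≈ 2h·tan(θ/2) = 2 × 1180 × tan(11.2°) = 467.3 km.

467 km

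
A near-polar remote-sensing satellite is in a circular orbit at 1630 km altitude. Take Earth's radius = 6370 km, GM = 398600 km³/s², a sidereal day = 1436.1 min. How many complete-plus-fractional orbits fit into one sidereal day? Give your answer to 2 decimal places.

12.10

Semi-major axis a = 6370 + 1630 = 8000 km. Period T = 2π√(a³/μ) = 2π√(8000³/398600) = 7121.1 s = 118.68 min.
Orbits per sidereal day = 86166 / 7121.1 = 12.100.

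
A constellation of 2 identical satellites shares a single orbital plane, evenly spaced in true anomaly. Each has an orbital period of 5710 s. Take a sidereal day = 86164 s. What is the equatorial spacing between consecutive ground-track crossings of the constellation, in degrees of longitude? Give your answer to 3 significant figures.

11.9°

Single-satellite node shift = (5710.0/86164) × 360° = 23.86°.
With 2 satellites evenly phased, successive equator crossings are 23.86/2 = 11.928° apart.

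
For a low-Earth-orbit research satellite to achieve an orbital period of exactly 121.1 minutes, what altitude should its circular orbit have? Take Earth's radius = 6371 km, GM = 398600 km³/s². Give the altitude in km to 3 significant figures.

1740 km

T = 121.1 min = 7266.0 s.
From T = 2π√(a³/μ): a = (μ T²/4π²)^(1/3) = (398600 × 7266.0² / 4π²)^(1/3) = 8108 km.
Altitude h = a − R = 8108 − 6371 = 1737 km.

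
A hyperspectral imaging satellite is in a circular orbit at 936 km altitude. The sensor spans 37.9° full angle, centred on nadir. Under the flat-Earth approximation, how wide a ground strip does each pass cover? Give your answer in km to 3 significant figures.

643 km

Half-angle = 37.9°/2 = 18.95°.
Swath width ≈ 2h·tan(θ/2) = 2 × 936 × tan(18.95°) = 642.8 km.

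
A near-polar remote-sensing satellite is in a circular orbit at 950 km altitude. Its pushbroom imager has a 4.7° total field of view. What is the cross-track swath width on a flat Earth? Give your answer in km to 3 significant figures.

78.0 km

Half-angle = 4.7°/2 = 2.35°.
Swath width ≈ 2h·tan(θ/2) = 2 × 950 × tan(2.35°) = 78.0 km.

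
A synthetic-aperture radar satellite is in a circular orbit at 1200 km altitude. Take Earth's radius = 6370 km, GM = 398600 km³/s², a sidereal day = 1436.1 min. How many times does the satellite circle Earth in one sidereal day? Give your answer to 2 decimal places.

13.15

Semi-major axis a = 6370 + 1200 = 7570 km. Period T = 2π√(a³/μ) = 2π√(7570³/398600) = 6554.7 s = 109.25 min.
Orbits per sidereal day = 86166 / 6554.7 = 13.146.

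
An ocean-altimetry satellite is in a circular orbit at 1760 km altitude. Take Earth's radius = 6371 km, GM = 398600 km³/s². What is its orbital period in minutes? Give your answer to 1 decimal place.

121.6 min

Semi-major axis a = 6371 + 1760 = 8131 km. Period T = 2π√(a³/μ) = 2π√(8131³/398600) = 7296.7 s = 121.61 min.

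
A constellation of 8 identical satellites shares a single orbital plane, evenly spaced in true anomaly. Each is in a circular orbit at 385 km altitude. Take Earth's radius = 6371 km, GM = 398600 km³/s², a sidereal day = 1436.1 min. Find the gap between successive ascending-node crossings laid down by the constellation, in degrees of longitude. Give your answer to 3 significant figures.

Semi-major axis a = 6371 + 385 = 6756 km. Period T = 2π√(a³/μ) = 2π√(6756³/398600) = 5526.4 s = 92.11 min.
Single-satellite node shift = (5526.4/86166) × 360° = 23.09°.
With 8 satellites evenly phased, successive equator crossings are 23.09/8 = 2.886° apart.

2.89°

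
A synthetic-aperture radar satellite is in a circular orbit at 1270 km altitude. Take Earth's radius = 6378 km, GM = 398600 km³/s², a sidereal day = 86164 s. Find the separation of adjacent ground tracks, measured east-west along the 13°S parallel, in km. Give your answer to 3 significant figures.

3020 km

Semi-major axis a = 6378 + 1270 = 7648 km. Period T = 2π√(a³/μ) = 2π√(7648³/398600) = 6656.3 s = 110.94 min.
Node shift per orbit = (6656.3/86164) × 360° = 27.81°.
Equatorial spacing = 27.81 × 111.3 km/° = 3096 km.
At 13° latitude, spacing = 3096 × cos(13°) = 3016 km.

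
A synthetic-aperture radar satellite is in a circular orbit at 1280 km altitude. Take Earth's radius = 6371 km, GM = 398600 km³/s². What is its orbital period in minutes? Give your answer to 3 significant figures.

111 min

Semi-major axis a = 6371 + 1280 = 7651 km. Period T = 2π√(a³/μ) = 2π√(7651³/398600) = 6660.2 s = 111.00 min.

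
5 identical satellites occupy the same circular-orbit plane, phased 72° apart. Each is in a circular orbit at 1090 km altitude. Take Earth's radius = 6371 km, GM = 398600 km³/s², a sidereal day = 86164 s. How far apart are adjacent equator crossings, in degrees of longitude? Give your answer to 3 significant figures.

Semi-major axis a = 6371 + 1090 = 7461 km. Period T = 2π√(a³/μ) = 2π√(7461³/398600) = 6413.7 s = 106.89 min.
Single-satellite node shift = (6413.7/86164) × 360° = 26.80°.
With 5 satellites evenly phased, successive equator crossings are 26.80/5 = 5.359° apart.

5.36°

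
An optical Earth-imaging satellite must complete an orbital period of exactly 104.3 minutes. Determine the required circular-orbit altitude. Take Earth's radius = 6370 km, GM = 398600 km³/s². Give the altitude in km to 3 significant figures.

970 km

T = 104.3 min = 6258.0 s.
From T = 2π√(a³/μ): a = (μ T²/4π²)^(1/3) = (398600 × 6258.0² / 4π²)^(1/3) = 7340 km.
Altitude h = a − R = 7340 − 6370 = 970 km.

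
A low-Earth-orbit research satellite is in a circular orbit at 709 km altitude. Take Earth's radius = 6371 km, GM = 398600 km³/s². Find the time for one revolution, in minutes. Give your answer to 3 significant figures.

Semi-major axis a = 6371 + 709 = 7080 km. Period T = 2π√(a³/μ) = 2π√(7080³/398600) = 5928.7 s = 98.81 min.

98.8 min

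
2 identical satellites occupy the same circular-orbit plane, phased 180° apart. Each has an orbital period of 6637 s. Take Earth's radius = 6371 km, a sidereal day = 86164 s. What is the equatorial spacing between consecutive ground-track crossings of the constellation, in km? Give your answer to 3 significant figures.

Single-satellite node shift = (6637.0/86164) × 360° = 27.73°.
With 2 satellites evenly phased, successive equator crossings are 27.73/2 = 13.865° apart.
That is 13.865 × 111.2 = 1542 km at the equator.

1540 km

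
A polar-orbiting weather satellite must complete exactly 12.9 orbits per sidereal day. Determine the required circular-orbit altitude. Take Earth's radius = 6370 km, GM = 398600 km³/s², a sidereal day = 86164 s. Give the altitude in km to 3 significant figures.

1300 km

Required period T = 86164 / 12.9 = 6679.4 s.
From T = 2π√(a³/μ): a = (μ T²/4π²)^(1/3) = (398600 × 6679.4² / 4π²)^(1/3) = 7666 km.
Altitude h = a − R = 7666 − 6370 = 1296 km.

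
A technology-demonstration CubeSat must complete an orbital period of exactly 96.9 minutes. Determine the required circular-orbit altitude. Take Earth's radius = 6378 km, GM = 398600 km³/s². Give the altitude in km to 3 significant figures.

T = 96.9 min = 5814.0 s.
From T = 2π√(a³/μ): a = (μ T²/4π²)^(1/3) = (398600 × 5814.0² / 4π²)^(1/3) = 6988 km.
Altitude h = a − R = 6988 − 6378 = 610 km.

610 km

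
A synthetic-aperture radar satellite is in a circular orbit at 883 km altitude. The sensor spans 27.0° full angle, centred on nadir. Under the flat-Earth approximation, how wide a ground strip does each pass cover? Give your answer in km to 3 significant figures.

Half-angle = 27.0°/2 = 13.5°.
Swath width ≈ 2h·tan(θ/2) = 2 × 883 × tan(13.5°) = 424.0 km.

424 km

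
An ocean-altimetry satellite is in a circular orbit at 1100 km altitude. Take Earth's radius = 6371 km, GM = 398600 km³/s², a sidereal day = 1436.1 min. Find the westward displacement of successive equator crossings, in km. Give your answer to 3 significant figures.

Semi-major axis a = 6371 + 1100 = 7471 km. Period T = 2π√(a³/μ) = 2π√(7471³/398600) = 6426.6 s = 107.11 min.
During one orbit Earth rotates (6426.6 / 86166) × 360° = 26.85°.
At the equator that is 26.85° × (2π·6371/360) km/° = 26.85 × 111.2 = 2986 km.

2990 km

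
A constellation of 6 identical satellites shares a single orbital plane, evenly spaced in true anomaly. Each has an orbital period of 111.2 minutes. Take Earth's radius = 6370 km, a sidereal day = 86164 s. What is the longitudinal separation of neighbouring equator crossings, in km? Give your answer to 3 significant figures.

517 km

T = 111.2 min = 6672.0 s.
Single-satellite node shift = (6672.0/86164) × 360° = 27.88°.
With 6 satellites evenly phased, successive equator crossings are 27.88/6 = 4.646° apart.
That is 4.646 × 111.2 = 517 km at the equator.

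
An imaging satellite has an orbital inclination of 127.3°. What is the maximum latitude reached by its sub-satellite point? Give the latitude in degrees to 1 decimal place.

52.7°

Retrograde orbit: the ground track reaches ±(180° − i) = ±(180 − 127.3) = ±52.7°.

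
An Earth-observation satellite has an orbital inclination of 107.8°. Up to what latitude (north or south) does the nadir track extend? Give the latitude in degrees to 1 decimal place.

72.2°

Retrograde orbit: the ground track reaches ±(180° − i) = ±(180 − 107.8) = ±72.2°.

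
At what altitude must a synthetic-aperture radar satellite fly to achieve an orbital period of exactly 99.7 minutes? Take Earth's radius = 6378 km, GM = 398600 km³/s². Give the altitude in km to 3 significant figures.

744 km

T = 99.7 min = 5982.0 s.
From T = 2π√(a³/μ): a = (μ T²/4π²)^(1/3) = (398600 × 5982.0² / 4π²)^(1/3) = 7122 km.
Altitude h = a − R = 7122 − 6378 = 744 km.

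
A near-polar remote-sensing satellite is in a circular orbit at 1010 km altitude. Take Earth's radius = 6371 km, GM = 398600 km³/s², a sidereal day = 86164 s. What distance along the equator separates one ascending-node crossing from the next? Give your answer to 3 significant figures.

2930 km

Semi-major axis a = 6371 + 1010 = 7381 km. Period T = 2π√(a³/μ) = 2π√(7381³/398600) = 6310.8 s = 105.18 min.
During one orbit Earth rotates (6310.8 / 86164) × 360° = 26.37°.
At the equator that is 26.37° × (2π·6371/360) km/° = 26.37 × 111.2 = 2932 km.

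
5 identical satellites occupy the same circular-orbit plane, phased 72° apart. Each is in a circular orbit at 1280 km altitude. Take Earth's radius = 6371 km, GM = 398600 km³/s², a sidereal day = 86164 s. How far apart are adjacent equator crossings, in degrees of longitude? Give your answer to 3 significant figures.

5.57°

Semi-major axis a = 6371 + 1280 = 7651 km. Period T = 2π√(a³/μ) = 2π√(7651³/398600) = 6660.2 s = 111.00 min.
Single-satellite node shift = (6660.2/86164) × 360° = 27.83°.
With 5 satellites evenly phased, successive equator crossings are 27.83/5 = 5.565° apart.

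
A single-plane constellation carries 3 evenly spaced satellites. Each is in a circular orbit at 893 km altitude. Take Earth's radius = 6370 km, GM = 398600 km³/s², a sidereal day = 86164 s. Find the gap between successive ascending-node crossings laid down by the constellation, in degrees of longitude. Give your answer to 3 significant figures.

8.58°

Semi-major axis a = 6370 + 893 = 7263 km. Period T = 2π√(a³/μ) = 2π√(7263³/398600) = 6160.1 s = 102.67 min.
Single-satellite node shift = (6160.1/86164) × 360° = 25.74°.
With 3 satellites evenly phased, successive equator crossings are 25.74/3 = 8.579° apart.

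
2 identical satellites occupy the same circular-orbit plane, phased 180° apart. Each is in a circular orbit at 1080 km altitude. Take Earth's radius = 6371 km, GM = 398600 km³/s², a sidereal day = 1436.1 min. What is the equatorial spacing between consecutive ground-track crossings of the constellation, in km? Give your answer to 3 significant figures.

Semi-major axis a = 6371 + 1080 = 7451 km. Period T = 2π√(a³/μ) = 2π√(7451³/398600) = 6400.8 s = 106.68 min.
Single-satellite node shift = (6400.8/86166) × 360° = 26.74°.
With 2 satellites evenly phased, successive equator crossings are 26.74/2 = 13.371° apart.
That is 13.371 × 111.2 = 1487 km at the equator.

1490 km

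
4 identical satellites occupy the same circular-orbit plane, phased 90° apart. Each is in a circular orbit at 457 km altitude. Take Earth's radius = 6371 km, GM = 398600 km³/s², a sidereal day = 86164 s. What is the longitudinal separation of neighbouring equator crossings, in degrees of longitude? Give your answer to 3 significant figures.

Semi-major axis a = 6371 + 457 = 6828 km. Period T = 2π√(a³/μ) = 2π√(6828³/398600) = 5615.0 s = 93.58 min.
Single-satellite node shift = (5615.0/86164) × 360° = 23.46°.
With 4 satellites evenly phased, successive equator crossings are 23.46/4 = 5.865° apart.

5.87°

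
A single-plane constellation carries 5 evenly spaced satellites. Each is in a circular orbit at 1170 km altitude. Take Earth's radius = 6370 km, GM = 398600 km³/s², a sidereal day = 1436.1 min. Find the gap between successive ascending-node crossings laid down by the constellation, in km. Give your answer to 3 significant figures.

605 km

Semi-major axis a = 6370 + 1170 = 7540 km. Period T = 2π√(a³/μ) = 2π√(7540³/398600) = 6515.8 s = 108.60 min.
Single-satellite node shift = (6515.8/86166) × 360° = 27.22°.
With 5 satellites evenly phased, successive equator crossings are 27.22/5 = 5.445° apart.
That is 5.445 × 111.2 = 605 km at the equator.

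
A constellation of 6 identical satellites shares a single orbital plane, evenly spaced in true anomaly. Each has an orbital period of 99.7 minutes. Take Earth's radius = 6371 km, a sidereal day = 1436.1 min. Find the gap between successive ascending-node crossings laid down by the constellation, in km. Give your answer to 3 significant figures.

463 km

T = 99.7 min = 5982.0 s.
Single-satellite node shift = (5982.0/86166) × 360° = 24.99°.
With 6 satellites evenly phased, successive equator crossings are 24.99/6 = 4.165° apart.
That is 4.165 × 111.2 = 463 km at the equator.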